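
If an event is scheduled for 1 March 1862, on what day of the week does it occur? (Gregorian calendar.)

Doomsday rule: the anchor day for the 1800s is Friday. For year 62: 62÷12 = 5 r 2, and 2÷4 = 0, so 5+2+0 = 7.
Friday + 7 ≡ Friday — that's 1862's doomsday.
In March the doomsday date is Mar 14.
Mar 1 is 13 days before Mar 14; 13 mod 7 = 6, so Friday − 6 = Saturday.

Saturday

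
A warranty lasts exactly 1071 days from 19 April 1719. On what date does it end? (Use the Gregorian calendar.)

March 25, 1722

+366 (one year; includes Feb 29, 1720) → Apr 19, 1720 (705 left).
+365 (one year) → Apr 19, 1721 (340 left).
Apr has 30 days: +12 → May 1, 1721 (328 left).
May has 31 days: +31 → Jun 1, 1721 (297 left).
Jun has 30 days: +30 → Jul 1, 1721 (267 left).
Jul has 31 days: +31 → Aug 1, 1721 (236 left).
Aug has 31 days: +31 → Sep 1, 1721 (205 left).
Sep has 30 days: +30 → Oct 1, 1721 (175 left).
Oct has 31 days: +31 → Nov 1, 1721 (144 left).
Nov has 30 days: +30 → Dec 1, 1721 (114 left).
Dec has 31 days: +31 → Jan 1, 1722 (83 left).
Jan has 31 days: +31 → Feb 1, 1722 (52 left).
Feb has 28 days: +28 → Mar 1, 1722 (24 left).
+24 → Mar 25, 1722.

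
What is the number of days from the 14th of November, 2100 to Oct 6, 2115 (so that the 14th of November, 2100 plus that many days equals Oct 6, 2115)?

Nov 14, 2100 → Nov 14, 2101: 365 days.
Nov 14, 2101 → Nov 14, 2102: 365 days.
Nov 14, 2102 → Nov 14, 2103: 365 days.
Nov 14, 2103 → Nov 14, 2104: 366 days (Feb 29, 2104 is in that span).
Nov 14, 2104 → Nov 14, 2105: 365 days.
Nov 14, 2105 → Nov 14, 2106: 365 days.
Nov 14, 2106 → Nov 14, 2107: 365 days.
Nov 14, 2107 → Nov 14, 2108: 366 days (Feb 29, 2108 is in that span).
Nov 14, 2108 → Nov 14, 2109: 365 days.
Nov 14, 2109 → Nov 14, 2110: 365 days.
Nov 14, 2110 → Nov 14, 2111: 365 days.
Nov 14, 2111 → Nov 14, 2112: 366 days (Feb 29, 2112 is in that span).
Nov 14, 2112 → Nov 14, 2113: 365 days.
Nov 14, 2113 → Nov 14, 2114: 365 days.
Nov 14, 2114 → Dec 14, 2114: 30 days (November has 30).
Dec 14, 2114 → Jan 14, 2115: 31 days (December has 31).
Jan 14, 2115 → Feb 14, 2115: 31 days (January has 31).
Feb 14, 2115 → Mar 14, 2115: 28 days (February has 28).
Mar 14, 2115 → Apr 14, 2115: 31 days (March has 31).
Apr 14, 2115 → May 14, 2115: 30 days (April has 30).
May 14, 2115 → Jun 14, 2115: 31 days (May has 31).
Jun 14, 2115 → Jul 14, 2115: 30 days (June has 30).
Jul 14, 2115 → Aug 14, 2115: 31 days (July has 31).
Aug 14, 2115 → Sep 14, 2115: 31 days (August has 31).
Sep 14, 2115 → Oct 6, 2115: 22 days.
Total: 5439 days.

5439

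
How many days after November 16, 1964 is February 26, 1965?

102

Nov 16, 1964 → Dec 16, 1964: 30 days (November has 30).
Dec 16, 1964 → Jan 16, 1965: 31 days (December has 31).
Jan 16, 1965 → Feb 16, 1965: 31 days (January has 31).
Feb 16, 1965 → Feb 26, 1965: 10 days.
Total: 102 days.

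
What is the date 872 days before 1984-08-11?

−366 (one year; includes Feb 29, 1984) → Aug 11, 1983 (506 left).
−365 (one year) → Aug 11, 1982 (141 left).
−11 → Jul 31, 1982 (end of Jul, 31 days; 130 left).
−31 → Jun 30, 1982 (end of Jun, 30 days; 99 left).
−30 → May 31, 1982 (end of May, 31 days; 69 left).
−31 → Apr 30, 1982 (end of Apr, 30 days; 38 left).
−30 → Mar 31, 1982 (end of Mar, 31 days; 8 left).
−8 → Mar 23, 1982.

March 23, 1982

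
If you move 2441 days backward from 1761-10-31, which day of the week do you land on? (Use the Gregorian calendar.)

Monday

First find the weekday of Oct 31, 1761. Doomsday rule: the anchor day for the 1700s is Sunday. For year 61: 61÷12 = 5 r 1, and 1÷4 = 0, so 5+1+0 = 6.
Sunday + 6 ≡ Saturday — that's 1761's doomsday.
In October the doomsday date is Oct 10.
Oct 31 is 21 days after Oct 10; 21 mod 7 = 0, so Saturday + 0 = Saturday.
2441 mod 7 = 5, so 2441 days before a Saturday is Saturday − 5 = Monday.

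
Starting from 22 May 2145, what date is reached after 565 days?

+365 (one year) → May 22, 2146 (200 left).
May has 31 days: +10 → Jun 1, 2146 (190 left).
Jun has 30 days: +30 → Jul 1, 2146 (160 left).
Jul has 31 days: +31 → Aug 1, 2146 (129 left).
Aug has 31 days: +31 → Sep 1, 2146 (98 left).
Sep has 30 days: +30 → Oct 1, 2146 (68 left).
Oct has 31 days: +31 → Nov 1, 2146 (37 left).
Nov has 30 days: +30 → Dec 1, 2146 (7 left).
+7 → Dec 8, 2146.

December 8, 2146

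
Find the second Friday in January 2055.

January 8, 2055

January 1, 2055 is a Friday.
The first Friday is therefore January 1 (same day).
The second Friday is 1 + 1×7 = January 8.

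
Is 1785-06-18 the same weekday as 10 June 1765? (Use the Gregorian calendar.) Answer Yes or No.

No

From Jun 10, 1765 to Jun 18, 1785 is 7313 days.
7313 mod 7 = 5, so they are different weekdays.
(Jun 10, 1765 is a Monday; Jun 18, 1785 is a Saturday.)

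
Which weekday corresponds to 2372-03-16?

Doomsday rule: the anchor day for the 2300s is Wednesday. For year 72: 72÷12 = 6 r 0, and 0÷4 = 0, so 6+0+0 = 6.
Wednesday + 6 ≡ Tuesday — that's 2372's doomsday.
In March the doomsday date is Mar 14.
Mar 16 is 2 days after Mar 14; 2 mod 7 = 2, so Tuesday + 2 = Thursday.

Thursday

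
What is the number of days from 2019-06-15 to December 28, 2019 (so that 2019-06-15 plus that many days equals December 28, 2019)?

Jun 15, 2019 → Jul 15, 2019: 30 days (June has 30).
Jul 15, 2019 → Aug 15, 2019: 31 days (July has 31).
Aug 15, 2019 → Sep 15, 2019: 31 days (August has 31).
Sep 15, 2019 → Oct 15, 2019: 30 days (September has 30).
Oct 15, 2019 → Nov 15, 2019: 31 days (October has 31).
Nov 15, 2019 → Dec 15, 2019: 30 days (November has 30).
Dec 15, 2019 → Dec 28, 2019: 13 days.
Total: 196 days.

196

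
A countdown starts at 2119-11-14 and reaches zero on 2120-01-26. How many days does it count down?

73

Nov 14, 2119 → Dec 14, 2119: 30 days (November has 30).
Dec 14, 2119 → Jan 14, 2120: 31 days (December has 31).
Jan 14, 2120 → Jan 26, 2120: 12 days.
Total: 73 days.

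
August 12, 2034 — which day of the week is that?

Doomsday rule: the anchor day for the 2000s is Tuesday. For year 34: 34÷12 = 2 r 10, and 10÷4 = 2, so 2+10+2 = 14.
Tuesday + 14 ≡ Tuesday — that's 2034's doomsday.
In August the doomsday date is Aug 8.
Aug 12 is 4 days after Aug 8; 4 mod 7 = 4, so Tuesday + 4 = Saturday.

Saturday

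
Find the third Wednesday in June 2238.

June 1, 2238 is a Friday.
The first Wednesday is therefore June 6 (5 days later).
The third Wednesday is 6 + 2×7 = June 20.

June 20, 2238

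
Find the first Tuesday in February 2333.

February 1, 2333 is a Wednesday.
The first Tuesday is therefore February 7 (6 days later).

February 7, 2333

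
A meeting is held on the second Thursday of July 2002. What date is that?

July 11, 2002

July 1, 2002 is a Monday.
The first Thursday is therefore July 4 (3 days later).
The second Thursday is 4 + 1×7 = July 11.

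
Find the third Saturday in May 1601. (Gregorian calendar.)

May 19, 1601

May 1, 1601 is a Tuesday.
The first Saturday is therefore May 5 (4 days later).
The third Saturday is 5 + 2×7 = May 19.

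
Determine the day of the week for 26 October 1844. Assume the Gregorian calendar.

Saturday

Doomsday rule: the anchor day for the 1800s is Friday. For year 44: 44÷12 = 3 r 8, and 8÷4 = 2, so 3+8+2 = 13.
Friday + 13 ≡ Thursday — that's 1844's doomsday.
In October the doomsday date is Oct 10.
Oct 26 is 16 days after Oct 10; 16 mod 7 = 2, so Thursday + 2 = Saturday.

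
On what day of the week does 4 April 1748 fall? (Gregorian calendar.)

Thursday

Doomsday rule: the anchor day for the 1700s is Sunday. For year 48: 48÷12 = 4 r 0, and 0÷4 = 0, so 4+0+0 = 4.
Sunday + 4 ≡ Thursday — that's 1748's doomsday.
In April the doomsday date is Apr 4.
Apr 4 is the doomsday itself: Thursday.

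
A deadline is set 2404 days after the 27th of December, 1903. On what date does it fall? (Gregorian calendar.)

July 27, 1910

+366 (one year; includes Feb 29, 1904) → Dec 27, 1904 (2038 left).
+365 (one year) → Dec 27, 1905 (1673 left).
+365 (one year) → Dec 27, 1906 (1308 left).
+365 (one year) → Dec 27, 1907 (943 left).
+366 (one year; includes Feb 29, 1908) → Dec 27, 1908 (577 left).
+365 (one year) → Dec 27, 1909 (212 left).
Dec has 31 days: +5 → Jan 1, 1910 (207 left).
Jan has 31 days: +31 → Feb 1, 1910 (176 left).
Feb has 28 days: +28 → Mar 1, 1910 (148 left).
Mar has 31 days: +31 → Apr 1, 1910 (117 left).
Apr has 30 days: +30 → May 1, 1910 (87 left).
May has 31 days: +31 → Jun 1, 1910 (56 left).
Jun has 30 days: +30 → Jul 1, 1910 (26 left).
+26 → Jul 27, 1910.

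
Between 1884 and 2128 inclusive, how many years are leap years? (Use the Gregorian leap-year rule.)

Multiples of 4 in [1884,2128]: 62.
Of those, multiples of 100: 3 (not leap unless ÷400).
Multiples of 400: 1.
Leap years = 62 − 3 + 1 = 60.

60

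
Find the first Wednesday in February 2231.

February 1, 2231 is a Tuesday.
The first Wednesday is therefore February 2 (1 days later).

February 2, 2231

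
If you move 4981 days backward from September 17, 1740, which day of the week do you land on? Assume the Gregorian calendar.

First find the weekday of Sep 17, 1740. Doomsday rule: the anchor day for the 1700s is Sunday. For year 40: 40÷12 = 3 r 4, and 4÷4 = 1, so 3+4+1 = 8.
Sunday + 8 ≡ Monday — that's 1740's doomsday.
In September the doomsday date is Sep 5.
Sep 17 is 12 days after Sep 5; 12 mod 7 = 5, so Monday + 5 = Saturday.
4981 mod 7 = 4, so 4981 days before a Saturday is Saturday − 4 = Tuesday.

Tuesday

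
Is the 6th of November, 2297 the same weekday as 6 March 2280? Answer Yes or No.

From Mar 6, 2280 to Nov 6, 2297 is 6454 days.
6454 mod 7 = 0, so they are the same weekday.
(Mar 6, 2280 is a Saturday; Nov 6, 2297 is a Saturday.)

Yes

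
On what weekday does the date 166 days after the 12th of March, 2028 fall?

Friday

Mar 12, 2028 is a Sunday.
166 mod 7 = 5, so 166 days after a Sunday is Sunday + 5 = Friday.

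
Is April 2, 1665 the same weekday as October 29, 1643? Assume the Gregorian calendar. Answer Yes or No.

Yes

From Oct 29, 1643 to Apr 2, 1665 is 7826 days.
7826 mod 7 = 0, so they are the same weekday.
(Oct 29, 1643 is a Thursday; Apr 2, 1665 is a Thursday.)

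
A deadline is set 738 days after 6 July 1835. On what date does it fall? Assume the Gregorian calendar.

+366 (one year; includes Feb 29, 1836) → Jul 6, 1836 (372 left).
Jul has 31 days: +26 → Aug 1, 1836 (346 left).
Aug has 31 days: +31 → Sep 1, 1836 (315 left).
Sep has 30 days: +30 → Oct 1, 1836 (285 left).
Oct has 31 days: +31 → Nov 1, 1836 (254 left).
Nov has 30 days: +30 → Dec 1, 1836 (224 left).
Dec has 31 days: +31 → Jan 1, 1837 (193 left).
Jan has 31 days: +31 → Feb 1, 1837 (162 left).
Feb has 28 days: +28 → Mar 1, 1837 (134 left).
Mar has 31 days: +31 → Apr 1, 1837 (103 left).
Apr has 30 days: +30 → May 1, 1837 (73 left).
May has 31 days: +31 → Jun 1, 1837 (42 left).
Jun has 30 days: +30 → Jul 1, 1837 (12 left).
+12 → Jul 13, 1837.

July 13, 1837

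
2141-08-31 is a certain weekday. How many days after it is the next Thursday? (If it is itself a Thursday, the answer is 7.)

Aug 31, 2141 is a Thursday.
From Thursday to the next Thursday is 7 days.

7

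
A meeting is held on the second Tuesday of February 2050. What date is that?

February 8, 2050

February 1, 2050 is a Tuesday.
The first Tuesday is therefore February 1 (same day).
The second Tuesday is 1 + 1×7 = February 8.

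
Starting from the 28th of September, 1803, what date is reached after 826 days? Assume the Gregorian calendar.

January 1, 1806

+366 (one year; includes Feb 29, 1804) → Sep 28, 1804 (460 left).
+365 (one year) → Sep 28, 1805 (95 left).
Sep has 30 days: +3 → Oct 1, 1805 (92 left).
Oct has 31 days: +31 → Nov 1, 1805 (61 left).
Nov has 30 days: +30 → Dec 1, 1805 (31 left).
Dec has 31 days: +31 → Jan 1, 1806 (0 left).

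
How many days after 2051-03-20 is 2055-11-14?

Mar 20, 2051 → Mar 20, 2052: 366 days (Feb 29, 2052 is in that span).
Mar 20, 2052 → Mar 20, 2053: 365 days.
Mar 20, 2053 → Mar 20, 2054: 365 days.
Mar 20, 2054 → Mar 20, 2055: 365 days.
Mar 20, 2055 → Apr 20, 2055: 31 days (March has 31).
Apr 20, 2055 → May 20, 2055: 30 days (April has 30).
May 20, 2055 → Jun 20, 2055: 31 days (May has 31).
Jun 20, 2055 → Jul 20, 2055: 30 days (June has 30).
Jul 20, 2055 → Aug 20, 2055: 31 days (July has 31).
Aug 20, 2055 → Sep 20, 2055: 31 days (August has 31).
Sep 20, 2055 → Oct 20, 2055: 30 days (September has 30).
Oct 20, 2055 → Nov 14, 2055: 25 days.
Total: 1700 days.

1700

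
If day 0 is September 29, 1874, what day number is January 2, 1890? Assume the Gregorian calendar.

Sep 29, 1874 → Sep 29, 1875: 365 days.
Sep 29, 1875 → Sep 29, 1876: 366 days (Feb 29, 1876 is in that span).
Sep 29, 1876 → Sep 29, 1877: 365 days.
Sep 29, 1877 → Sep 29, 1878: 365 days.
Sep 29, 1878 → Sep 29, 1879: 365 days.
Sep 29, 1879 → Sep 29, 1880: 366 days (Feb 29, 1880 is in that span).
Sep 29, 1880 → Sep 29, 1881: 365 days.
Sep 29, 1881 → Sep 29, 1882: 365 days.
Sep 29, 1882 → Sep 29, 1883: 365 days.
Sep 29, 1883 → Sep 29, 1884: 366 days (Feb 29, 1884 is in that span).
Sep 29, 1884 → Sep 29, 1885: 365 days.
Sep 29, 1885 → Sep 29, 1886: 365 days.
Sep 29, 1886 → Sep 29, 1887: 365 days.
Sep 29, 1887 → Sep 29, 1888: 366 days (Feb 29, 1888 is in that span).
Sep 29, 1888 → Sep 29, 1889: 365 days.
Sep 29, 1889 → Oct 29, 1889: 30 days (September has 30).
Oct 29, 1889 → Nov 29, 1889: 31 days (October has 31).
Nov 29, 1889 → Dec 29, 1889: 30 days (November has 30).
Dec 29, 1889 → Jan 2, 1890: 4 days.
Total: 5574 days.

5574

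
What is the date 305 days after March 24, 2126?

January 23, 2127

Mar has 31 days: +8 → Apr 1, 2126 (297 left).
Apr has 30 days: +30 → May 1, 2126 (267 left).
May has 31 days: +31 → Jun 1, 2126 (236 left).
Jun has 30 days: +30 → Jul 1, 2126 (206 left).
Jul has 31 days: +31 → Aug 1, 2126 (175 left).
Aug has 31 days: +31 → Sep 1, 2126 (144 left).
Sep has 30 days: +30 → Oct 1, 2126 (114 left).
Oct has 31 days: +31 → Nov 1, 2126 (83 left).
Nov has 30 days: +30 → Dec 1, 2126 (53 left).
Dec has 31 days: +31 → Jan 1, 2127 (22 left).
+22 → Jan 23, 2127.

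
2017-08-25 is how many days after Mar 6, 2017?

Mar 6, 2017 → Apr 6, 2017: 31 days (March has 31).
Apr 6, 2017 → May 6, 2017: 30 days (April has 30).
May 6, 2017 → Jun 6, 2017: 31 days (May has 31).
Jun 6, 2017 → Jul 6, 2017: 30 days (June has 30).
Jul 6, 2017 → Aug 6, 2017: 31 days (July has 31).
Aug 6, 2017 → Aug 25, 2017: 19 days.
Total: 172 days.

172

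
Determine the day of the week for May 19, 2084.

Doomsday rule: the anchor day for the 2000s is Tuesday. For year 84: 84÷12 = 7 r 0, and 0÷4 = 0, so 7+0+0 = 7.
Tuesday + 7 ≡ Tuesday — that's 2084's doomsday.
In May the doomsday date is May 9.
May 19 is 10 days after May 9; 10 mod 7 = 3, so Tuesday + 3 = Friday.

Friday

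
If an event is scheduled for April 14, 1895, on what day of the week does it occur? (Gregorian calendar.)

Sunday

Doomsday rule: the anchor day for the 1800s is Friday. For year 95: 95÷12 = 7 r 11, and 11÷4 = 2, so 7+11+2 = 20.
Friday + 20 ≡ Thursday — that's 1895's doomsday.
In April the doomsday date is Apr 4.
Apr 14 is 10 days after Apr 4; 10 mod 7 = 3, so Thursday + 3 = Sunday.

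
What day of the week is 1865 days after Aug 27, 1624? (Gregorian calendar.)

First find the weekday of Aug 27, 1624. Doomsday rule: the anchor day for the 1600s is Tuesday. For year 24: 24÷12 = 2 r 0, and 0÷4 = 0, so 2+0+0 = 2.
Tuesday + 2 ≡ Thursday — that's 1624's doomsday.
In August the doomsday date is Aug 8.
Aug 27 is 19 days after Aug 8; 19 mod 7 = 5, so Thursday + 5 = Tuesday.
1865 mod 7 = 3, so 1865 days after a Tuesday is Tuesday + 3 = Friday.

Friday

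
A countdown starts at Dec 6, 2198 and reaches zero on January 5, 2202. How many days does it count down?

Dec 6, 2198 → Dec 6, 2199: 365 days.
Dec 6, 2199 → Dec 6, 2200: 365 days.
Dec 6, 2200 → Jan 6, 2201: 31 days (December has 31).
Jan 6, 2201 → Feb 6, 2201: 31 days (January has 31).
Feb 6, 2201 → Mar 6, 2201: 28 days (February has 28).
Mar 6, 2201 → Apr 6, 2201: 31 days (March has 31).
Apr 6, 2201 → May 6, 2201: 30 days (April has 30).
May 6, 2201 → Jun 6, 2201: 31 days (May has 31).
Jun 6, 2201 → Jul 6, 2201: 30 days (June has 30).
Jul 6, 2201 → Aug 6, 2201: 31 days (July has 31).
Aug 6, 2201 → Sep 6, 2201: 31 days (August has 31).
Sep 6, 2201 → Oct 6, 2201: 30 days (September has 30).
Oct 6, 2201 → Nov 6, 2201: 31 days (October has 31).
Nov 6, 2201 → Dec 6, 2201: 30 days (November has 30).
Dec 6, 2201 → Jan 5, 2202: 30 days.
Total: 1125 days.

1125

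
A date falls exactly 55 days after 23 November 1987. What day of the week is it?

Sunday

Nov 23, 1987 is a Monday.
55 mod 7 = 6, so 55 days after a Monday is Monday + 6 = Sunday.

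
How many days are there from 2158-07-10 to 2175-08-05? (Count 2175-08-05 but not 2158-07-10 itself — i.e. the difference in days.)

Jul 10, 2158 → Jul 10, 2159: 365 days.
Jul 10, 2159 → Jul 10, 2160: 366 days (Feb 29, 2160 is in that span).
Jul 10, 2160 → Jul 10, 2161: 365 days.
Jul 10, 2161 → Jul 10, 2162: 365 days.
Jul 10, 2162 → Jul 10, 2163: 365 days.
Jul 10, 2163 → Jul 10, 2164: 366 days (Feb 29, 2164 is in that span).
Jul 10, 2164 → Jul 10, 2165: 365 days.
Jul 10, 2165 → Jul 10, 2166: 365 days.
Jul 10, 2166 → Jul 10, 2167: 365 days.
Jul 10, 2167 → Jul 10, 2168: 366 days (Feb 29, 2168 is in that span).
Jul 10, 2168 → Jul 10, 2169: 365 days.
Jul 10, 2169 → Jul 10, 2170: 365 days.
Jul 10, 2170 → Jul 10, 2171: 365 days.
Jul 10, 2171 → Jul 10, 2172: 366 days (Feb 29, 2172 is in that span).
Jul 10, 2172 → Jul 10, 2173: 365 days.
Jul 10, 2173 → Jul 10, 2174: 365 days.
Jul 10, 2174 → Aug 10, 2174: 31 days (July has 31).
Aug 10, 2174 → Sep 10, 2174: 31 days (August has 31).
Sep 10, 2174 → Oct 10, 2174: 30 days (September has 30).
Oct 10, 2174 → Nov 10, 2174: 31 days (October has 31).
Nov 10, 2174 → Dec 10, 2174: 30 days (November has 30).
Dec 10, 2174 → Jan 10, 2175: 31 days (December has 31).
Jan 10, 2175 → Feb 10, 2175: 31 days (January has 31).
Feb 10, 2175 → Mar 10, 2175: 28 days (February has 28).
Mar 10, 2175 → Apr 10, 2175: 31 days (March has 31).
Apr 10, 2175 → May 10, 2175: 30 days (April has 30).
May 10, 2175 → Jun 10, 2175: 31 days (May has 31).
Jun 10, 2175 → Jul 10, 2175: 30 days (June has 30).
Jul 10, 2175 → Aug 5, 2175: 26 days.
Total: 6235 days.

6235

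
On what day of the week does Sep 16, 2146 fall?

Doomsday rule: the anchor day for the 2100s is Sunday. For year 46: 46÷12 = 3 r 10, and 10÷4 = 2, so 3+10+2 = 15.
Sunday + 15 ≡ Monday — that's 2146's doomsday.
In September the doomsday date is Sep 5.
Sep 16 is 11 days after Sep 5; 11 mod 7 = 4, so Monday + 4 = Friday.

Friday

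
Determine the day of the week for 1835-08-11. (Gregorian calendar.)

Doomsday rule: the anchor day for the 1800s is Friday. For year 35: 35÷12 = 2 r 11, and 11÷4 = 2, so 2+11+2 = 15.
Friday + 15 ≡ Saturday — that's 1835's doomsday.
In August the doomsday date is Aug 8.
Aug 11 is 3 days after Aug 8; 3 mod 7 = 3, so Saturday + 3 = Tuesday.

Tuesday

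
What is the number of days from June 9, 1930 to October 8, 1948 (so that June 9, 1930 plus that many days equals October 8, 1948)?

6696

Jun 9, 1930 → Jun 9, 1931: 365 days.
Jun 9, 1931 → Jun 9, 1932: 366 days (Feb 29, 1932 is in that span).
Jun 9, 1932 → Jun 9, 1933: 365 days.
Jun 9, 1933 → Jun 9, 1934: 365 days.
Jun 9, 1934 → Jun 9, 1935: 365 days.
Jun 9, 1935 → Jun 9, 1936: 366 days (Feb 29, 1936 is in that span).
Jun 9, 1936 → Jun 9, 1937: 365 days.
Jun 9, 1937 → Jun 9, 1938: 365 days.
Jun 9, 1938 → Jun 9, 1939: 365 days.
Jun 9, 1939 → Jun 9, 1940: 366 days (Feb 29, 1940 is in that span).
Jun 9, 1940 → Jun 9, 1941: 365 days.
Jun 9, 1941 → Jun 9, 1942: 365 days.
Jun 9, 1942 → Jun 9, 1943: 365 days.
Jun 9, 1943 → Jun 9, 1944: 366 days (Feb 29, 1944 is in that span).
Jun 9, 1944 → Jun 9, 1945: 365 days.
Jun 9, 1945 → Jun 9, 1946: 365 days.
Jun 9, 1946 → Jun 9, 1947: 365 days.
Jun 9, 1947 → Jun 9, 1948: 366 days (Feb 29, 1948 is in that span).
Jun 9, 1948 → Jul 9, 1948: 30 days (June has 30).
Jul 9, 1948 → Aug 9, 1948: 31 days (July has 31).
Aug 9, 1948 → Sep 9, 1948: 31 days (August has 31).
Sep 9, 1948 → Oct 8, 1948: 29 days.
Total: 6696 days.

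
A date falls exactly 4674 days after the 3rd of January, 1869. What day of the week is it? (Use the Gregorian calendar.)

Friday

First find the weekday of Jan 3, 1869. Doomsday rule: the anchor day for the 1800s is Friday. For year 69: 69÷12 = 5 r 9, and 9÷4 = 2, so 5+9+2 = 16.
Friday + 16 ≡ Sunday — that's 1869's doomsday.
In January the doomsday date is Jan 3 (1869 is not a leap year).
Jan 3 is the doomsday itself: Sunday.
4674 mod 7 = 5, so 4674 days after a Sunday is Sunday + 5 = Friday.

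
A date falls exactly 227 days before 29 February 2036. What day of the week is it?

First find the weekday of Feb 29, 2036. Doomsday rule: the anchor day for the 2000s is Tuesday. For year 36: 36÷12 = 3 r 0, and 0÷4 = 0, so 3+0+0 = 3.
Tuesday + 3 ≡ Friday — that's 2036's doomsday.
In February the doomsday date is Feb 29 (2036 is a leap year (divisible by 4)).
Feb 29 is the doomsday itself: Friday.
227 mod 7 = 3, so 227 days before a Friday is Friday − 3 = Tuesday.

Tuesday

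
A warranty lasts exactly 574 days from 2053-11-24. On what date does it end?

June 21, 2055

+365 (one year) → Nov 24, 2054 (209 left).
Nov has 30 days: +7 → Dec 1, 2054 (202 left).
Dec has 31 days: +31 → Jan 1, 2055 (171 left).
Jan has 31 days: +31 → Feb 1, 2055 (140 left).
Feb has 28 days: +28 → Mar 1, 2055 (112 left).
Mar has 31 days: +31 → Apr 1, 2055 (81 left).
Apr has 30 days: +30 → May 1, 2055 (51 left).
May has 31 days: +31 → Jun 1, 2055 (20 left).
+20 → Jun 21, 2055.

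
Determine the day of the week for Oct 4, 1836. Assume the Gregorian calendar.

Doomsday rule: the anchor day for the 1800s is Friday. For year 36: 36÷12 = 3 r 0, and 0÷4 = 0, so 3+0+0 = 3.
Friday + 3 ≡ Monday — that's 1836's doomsday.
In October the doomsday date is Oct 10.
Oct 4 is 6 days before Oct 10; 6 mod 7 = 6, so Monday − 6 = Tuesday.

Tuesday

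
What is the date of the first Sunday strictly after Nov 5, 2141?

Nov 5, 2141 is a Sunday.
From Sunday to the next Sunday is 7 days.
Nov 5, 2141 + 7 = Nov 12, 2141.

November 12, 2141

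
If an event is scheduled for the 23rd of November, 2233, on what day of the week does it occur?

Doomsday rule: the anchor day for the 2200s is Friday. For year 33: 33÷12 = 2 r 9, and 9÷4 = 2, so 2+9+2 = 13.
Friday + 13 ≡ Thursday — that's 2233's doomsday.
In November the doomsday date is Nov 7.
Nov 23 is 16 days after Nov 7; 16 mod 7 = 2, so Thursday + 2 = Saturday.

Saturday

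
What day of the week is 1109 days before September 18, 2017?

Sep 18, 2017 is a Monday.
1109 mod 7 = 3, so 1109 days before a Monday is Monday − 3 = Friday.

Friday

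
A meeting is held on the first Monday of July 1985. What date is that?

July 1, 1985

July 1, 1985 is a Monday.
The first Monday is therefore July 1 (same day).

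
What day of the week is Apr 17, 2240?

Friday

Doomsday rule: the anchor day for the 2200s is Friday. For year 40: 40÷12 = 3 r 4, and 4÷4 = 1, so 3+4+1 = 8.
Friday + 8 ≡ Saturday — that's 2240's doomsday.
In April the doomsday date is Apr 4.
Apr 17 is 13 days after Apr 4; 13 mod 7 = 6, so Saturday + 6 = Friday.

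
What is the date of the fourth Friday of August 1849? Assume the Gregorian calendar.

August 24, 1849

August 1, 1849 is a Wednesday.
The first Friday is therefore August 3 (2 days later).
The fourth Friday is 3 + 3×7 = August 24.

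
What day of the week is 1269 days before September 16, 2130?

Thursday

Sep 16, 2130 is a Saturday.
1269 mod 7 = 2, so 1269 days before a Saturday is Saturday − 2 = Thursday.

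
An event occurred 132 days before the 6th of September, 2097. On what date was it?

−6 → Aug 31, 2097 (end of Aug, 31 days; 126 left).
−31 → Jul 31, 2097 (end of Jul, 31 days; 95 left).
−31 → Jun 30, 2097 (end of Jun, 30 days; 64 left).
−30 → May 31, 2097 (end of May, 31 days; 34 left).
−31 → Apr 30, 2097 (end of Apr, 30 days; 3 left).
−3 → Apr 27, 2097.

April 27, 2097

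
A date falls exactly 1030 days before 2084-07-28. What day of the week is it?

Thursday

Jul 28, 2084 is a Friday.
1030 mod 7 = 1, so 1030 days before a Friday is Friday − 1 = Thursday.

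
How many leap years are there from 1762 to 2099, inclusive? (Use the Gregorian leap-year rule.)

82

Multiples of 4 in [1762,2099]: 84.
Of those, multiples of 100: 3 (not leap unless ÷400).
Multiples of 400: 1.
Leap years = 84 − 3 + 1 = 82.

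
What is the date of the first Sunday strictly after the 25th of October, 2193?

Oct 25, 2193 is a Friday.
From Friday to the next Sunday is 2 days.
Oct 25, 2193 + 2 = Oct 27, 2193.

October 27, 2193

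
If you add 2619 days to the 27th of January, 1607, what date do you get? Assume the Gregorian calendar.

+365 (one year) → Jan 27, 1608 (2254 left).
+366 (one year; includes Feb 29, 1608) → Jan 27, 1609 (1888 left).
+365 (one year) → Jan 27, 1610 (1523 left).
+365 (one year) → Jan 27, 1611 (1158 left).
+365 (one year) → Jan 27, 1612 (793 left).
+366 (one year; includes Feb 29, 1612) → Jan 27, 1613 (427 left).
+365 (one year) → Jan 27, 1614 (62 left).
Jan has 31 days: +5 → Feb 1, 1614 (57 left).
Feb has 28 days: +28 → Mar 1, 1614 (29 left).
+29 → Mar 30, 1614.

March 30, 1614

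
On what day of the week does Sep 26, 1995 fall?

Tuesday

Doomsday rule: the anchor day for the 1900s is Wednesday. For year 95: 95÷12 = 7 r 11, and 11÷4 = 2, so 7+11+2 = 20.
Wednesday + 20 ≡ Tuesday — that's 1995's doomsday.
In September the doomsday date is Sep 5.
Sep 26 is 21 days after Sep 5; 21 mod 7 = 0, so Tuesday + 0 = Tuesday.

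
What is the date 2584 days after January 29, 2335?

+365 (one year) → Jan 29, 2336 (2219 left).
+366 (one year; includes Feb 29, 2336) → Jan 29, 2337 (1853 left).
+365 (one year) → Jan 29, 2338 (1488 left).
+365 (one year) → Jan 29, 2339 (1123 left).
+365 (one year) → Jan 29, 2340 (758 left).
+366 (one year; includes Feb 29, 2340) → Jan 29, 2341 (392 left).
Jan has 31 days: +3 → Feb 1, 2341 (389 left).
Feb has 28 days: +28 → Mar 1, 2341 (361 left).
Mar has 31 days: +31 → Apr 1, 2341 (330 left).
Apr has 30 days: +30 → May 1, 2341 (300 left).
May has 31 days: +31 → Jun 1, 2341 (269 left).
Jun has 30 days: +30 → Jul 1, 2341 (239 left).
Jul has 31 days: +31 → Aug 1, 2341 (208 left).
Aug has 31 days: +31 → Sep 1, 2341 (177 left).
Sep has 30 days: +30 → Oct 1, 2341 (147 left).
Oct has 31 days: +31 → Nov 1, 2341 (116 left).
Nov has 30 days: +30 → Dec 1, 2341 (86 left).
Dec has 31 days: +31 → Jan 1, 2342 (55 left).
Jan has 31 days: +31 → Feb 1, 2342 (24 left).
+24 → Feb 25, 2342.

February 25, 2342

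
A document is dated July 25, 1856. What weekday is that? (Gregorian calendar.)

Doomsday rule: the anchor day for the 1800s is Friday. For year 56: 56÷12 = 4 r 8, and 8÷4 = 2, so 4+8+2 = 14.
Friday + 14 ≡ Friday — that's 1856's doomsday.
In July the doomsday date is Jul 11.
Jul 25 is 14 days after Jul 11; 14 mod 7 = 0, so Friday + 0 = Friday.

Friday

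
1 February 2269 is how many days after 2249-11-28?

Nov 28, 2249 → Nov 28, 2250: 365 days.
Nov 28, 2250 → Nov 28, 2251: 365 days.
Nov 28, 2251 → Nov 28, 2252: 366 days (Feb 29, 2252 is in that span).
Nov 28, 2252 → Nov 28, 2253: 365 days.
Nov 28, 2253 → Nov 28, 2254: 365 days.
Nov 28, 2254 → Nov 28, 2255: 365 days.
Nov 28, 2255 → Nov 28, 2256: 366 days (Feb 29, 2256 is in that span).
Nov 28, 2256 → Nov 28, 2257: 365 days.
Nov 28, 2257 → Nov 28, 2258: 365 days.
Nov 28, 2258 → Nov 28, 2259: 365 days.
Nov 28, 2259 → Nov 28, 2260: 366 days (Feb 29, 2260 is in that span).
Nov 28, 2260 → Nov 28, 2261: 365 days.
Nov 28, 2261 → Nov 28, 2262: 365 days.
Nov 28, 2262 → Nov 28, 2263: 365 days.
Nov 28, 2263 → Nov 28, 2264: 366 days (Feb 29, 2264 is in that span).
Nov 28, 2264 → Nov 28, 2265: 365 days.
Nov 28, 2265 → Nov 28, 2266: 365 days.
Nov 28, 2266 → Nov 28, 2267: 365 days.
Nov 28, 2267 → Nov 28, 2268: 366 days (Feb 29, 2268 is in that span).
Nov 28, 2268 → Dec 28, 2268: 30 days (November has 30).
Dec 28, 2268 → Jan 28, 2269: 31 days (December has 31).
Jan 28, 2269 → Feb 1, 2269: 4 days.
Total: 7005 days.

7005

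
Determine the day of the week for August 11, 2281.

Thursday

Doomsday rule: the anchor day for the 2200s is Friday. For year 81: 81÷12 = 6 r 9, and 9÷4 = 2, so 6+9+2 = 17.
Friday + 17 ≡ Monday — that's 2281's doomsday.
In August the doomsday date is Aug 8.
Aug 11 is 3 days after Aug 8; 3 mod 7 = 3, so Monday + 3 = Thursday.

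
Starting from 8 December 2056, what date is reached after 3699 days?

January 24, 2067

+365 (one year) → Dec 8, 2057 (3334 left).
+365 (one year) → Dec 8, 2058 (2969 left).
+365 (one year) → Dec 8, 2059 (2604 left).
+366 (one year; includes Feb 29, 2060) → Dec 8, 2060 (2238 left).
+365 (one year) → Dec 8, 2061 (1873 left).
+365 (one year) → Dec 8, 2062 (1508 left).
+365 (one year) → Dec 8, 2063 (1143 left).
+366 (one year; includes Feb 29, 2064) → Dec 8, 2064 (777 left).
+365 (one year) → Dec 8, 2065 (412 left).
+365 (one year) → Dec 8, 2066 (47 left).
Dec has 31 days: +24 → Jan 1, 2067 (23 left).
+23 → Jan 24, 2067.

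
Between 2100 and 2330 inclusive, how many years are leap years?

Multiples of 4 in [2100,2330]: 58.
Of those, multiples of 100: 3 (not leap unless ÷400).
Multiples of 400: 0.
Leap years = 58 − 3 + 0 = 55.

55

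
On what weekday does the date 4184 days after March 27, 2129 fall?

Mar 27, 2129 is a Sunday.
4184 mod 7 = 5, so 4184 days after a Sunday is Sunday + 5 = Friday.

Friday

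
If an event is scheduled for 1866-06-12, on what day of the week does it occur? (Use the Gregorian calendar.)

January 1, 1866 is a Monday.
Jan 1, 1866 → Feb 1, 1866: 31 days (January has 31).
Feb 1, 1866 → Mar 1, 1866: 28 days (February has 28).
Mar 1, 1866 → Apr 1, 1866: 31 days (March has 31).
Apr 1, 1866 → May 1, 1866: 30 days (April has 30).
May 1, 1866 → Jun 1, 1866: 31 days (May has 31).
Jun 1, 1866 → Jun 12, 1866: 11 days.
Total: 162 days.
162 mod 7 = 1, so Monday + 1 = Tuesday.

Tuesday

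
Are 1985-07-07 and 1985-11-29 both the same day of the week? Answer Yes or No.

No

From Jul 7, 1985 to Nov 29, 1985 is 145 days.
145 mod 7 = 5, so they are different weekdays.
(Jul 7, 1985 is a Sunday; Nov 29, 1985 is a Friday.)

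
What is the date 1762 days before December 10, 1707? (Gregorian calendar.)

February 12, 1703

−365 (one year) → Dec 10, 1706 (1397 left).
−365 (one year) → Dec 10, 1705 (1032 left).
−365 (one year) → Dec 10, 1704 (667 left).
−366 (one year; includes Feb 29, 1704) → Dec 10, 1703 (301 left).
−10 → Nov 30, 1703 (end of Nov, 30 days; 291 left).
−30 → Oct 31, 1703 (end of Oct, 31 days; 261 left).
−31 → Sep 30, 1703 (end of Sep, 30 days; 230 left).
−30 → Aug 31, 1703 (end of Aug, 31 days; 200 left).
−31 → Jul 31, 1703 (end of Jul, 31 days; 169 left).
−31 → Jun 30, 1703 (end of Jun, 30 days; 138 left).
−30 → May 31, 1703 (end of May, 31 days; 108 left).
−31 → Apr 30, 1703 (end of Apr, 30 days; 77 left).
−30 → Mar 31, 1703 (end of Mar, 31 days; 47 left).
−31 → Feb 28, 1703 (end of Feb, 28 days; 16 left).
−16 → Feb 12, 1703.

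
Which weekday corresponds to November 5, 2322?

Sunday

Doomsday rule: the anchor day for the 2300s is Wednesday. For year 22: 22÷12 = 1 r 10, and 10÷4 = 2, so 1+10+2 = 13.
Wednesday + 13 ≡ Tuesday — that's 2322's doomsday.
In November the doomsday date is Nov 7.
Nov 5 is 2 days before Nov 7; 2 mod 7 = 2, so Tuesday − 2 = Sunday.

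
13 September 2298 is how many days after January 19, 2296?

968

Jan 19, 2296 → Jan 19, 2297: 366 days (Feb 29, 2296 is in that span).
Jan 19, 2297 → Jan 19, 2298: 365 days.
Jan 19, 2298 → Feb 19, 2298: 31 days (January has 31).
Feb 19, 2298 → Mar 19, 2298: 28 days (February has 28).
Mar 19, 2298 → Apr 19, 2298: 31 days (March has 31).
Apr 19, 2298 → May 19, 2298: 30 days (April has 30).
May 19, 2298 → Jun 19, 2298: 31 days (May has 31).
Jun 19, 2298 → Jul 19, 2298: 30 days (June has 30).
Jul 19, 2298 → Aug 19, 2298: 31 days (July has 31).
Aug 19, 2298 → Sep 13, 2298: 25 days.
Total: 968 days.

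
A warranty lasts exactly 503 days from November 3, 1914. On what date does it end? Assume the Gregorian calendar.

March 20, 1916

+365 (one year) → Nov 3, 1915 (138 left).
Nov has 30 days: +28 → Dec 1, 1915 (110 left).
Dec has 31 days: +31 → Jan 1, 1916 (79 left).
Jan has 31 days: +31 → Feb 1, 1916 (48 left).
Feb has 29 days: +29 → Mar 1, 1916 (19 left).
+19 → Mar 20, 1916.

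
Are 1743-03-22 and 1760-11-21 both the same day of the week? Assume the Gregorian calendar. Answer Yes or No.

From Mar 22, 1743 to Nov 21, 1760 is 6454 days.
6454 mod 7 = 0, so they are the same weekday.
(Mar 22, 1743 is a Friday; Nov 21, 1760 is a Friday.)

Yes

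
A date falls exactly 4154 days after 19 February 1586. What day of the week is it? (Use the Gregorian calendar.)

Saturday

First find the weekday of Feb 19, 1586. Doomsday rule: the anchor day for the 1500s is Wednesday. For year 86: 86÷12 = 7 r 2, and 2÷4 = 0, so 7+2+0 = 9.
Wednesday + 9 ≡ Friday — that's 1586's doomsday.
In February the doomsday date is Feb 28 (1586 is not a leap year).
Feb 19 is 9 days before Feb 28; 9 mod 7 = 2, so Friday − 2 = Wednesday.
4154 mod 7 = 3, so 4154 days after a Wednesday is Wednesday + 3 = Saturday.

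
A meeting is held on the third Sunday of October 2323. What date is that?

October 1, 2323 is a Monday.
The first Sunday is therefore October 7 (6 days later).
The third Sunday is 7 + 2×7 = October 21.

October 21, 2323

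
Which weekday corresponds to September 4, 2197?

Doomsday rule: the anchor day for the 2100s is Sunday. For year 97: 97÷12 = 8 r 1, and 1÷4 = 0, so 8+1+0 = 9.
Sunday + 9 ≡ Tuesday — that's 2197's doomsday.
In September the doomsday date is Sep 5.
Sep 4 is 1 day before Sep 5; 1 mod 7 = 1, so Tuesday − 1 = Monday.

Monday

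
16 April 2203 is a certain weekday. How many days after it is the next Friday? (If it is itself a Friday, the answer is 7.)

6

Apr 16, 2203 is a Saturday.
From Saturday to the next Friday is 6 days.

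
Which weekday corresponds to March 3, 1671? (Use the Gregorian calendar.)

Doomsday rule: the anchor day for the 1600s is Tuesday. For year 71: 71÷12 = 5 r 11, and 11÷4 = 2, so 5+11+2 = 18.
Tuesday + 18 ≡ Saturday — that's 1671's doomsday.
In March the doomsday date is Mar 14.
Mar 3 is 11 days before Mar 14; 11 mod 7 = 4, so Saturday − 4 = Tuesday.

Tuesday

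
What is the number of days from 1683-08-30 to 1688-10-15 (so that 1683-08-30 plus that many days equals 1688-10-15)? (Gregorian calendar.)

1873

Aug 30, 1683 → Aug 30, 1684: 366 days (Feb 29, 1684 is in that span).
Aug 30, 1684 → Aug 30, 1685: 365 days.
Aug 30, 1685 → Aug 30, 1686: 365 days.
Aug 30, 1686 → Aug 30, 1687: 365 days.
Aug 30, 1687 → Aug 30, 1688: 366 days (Feb 29, 1688 is in that span).
Aug 30, 1688 → Sep 30, 1688: 31 days (August has 31).
Sep 30, 1688 → Oct 15, 1688: 15 days.
Total: 1873 days.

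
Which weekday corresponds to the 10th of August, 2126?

Saturday

Doomsday rule: the anchor day for the 2100s is Sunday. For year 26: 26÷12 = 2 r 2, and 2÷4 = 0, so 2+2+0 = 4.
Sunday + 4 ≡ Thursday — that's 2126's doomsday.
In August the doomsday date is Aug 8.
Aug 10 is 2 days after Aug 8; 2 mod 7 = 2, so Thursday + 2 = Saturday.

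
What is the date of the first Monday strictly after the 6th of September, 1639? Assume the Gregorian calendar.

Sep 6, 1639 is a Tuesday.
From Tuesday to the next Monday is 6 days.
Sep 6, 1639 + 6 = Sep 12, 1639.

September 12, 1639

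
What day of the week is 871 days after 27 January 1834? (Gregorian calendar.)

First find the weekday of Jan 27, 1834. Doomsday rule: the anchor day for the 1800s is Friday. For year 34: 34÷12 = 2 r 10, and 10÷4 = 2, so 2+10+2 = 14.
Friday + 14 ≡ Friday — that's 1834's doomsday.
In January the doomsday date is Jan 3 (1834 is not a leap year).
Jan 27 is 24 days after Jan 3; 24 mod 7 = 3, so Friday + 3 = Monday.
871 mod 7 = 3, so 871 days after a Monday is Monday + 3 = Thursday.

Thursday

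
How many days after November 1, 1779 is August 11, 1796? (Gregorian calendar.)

Nov 1, 1779 → Nov 1, 1780: 366 days (Feb 29, 1780 is in that span).
Nov 1, 1780 → Nov 1, 1781: 365 days.
Nov 1, 1781 → Nov 1, 1782: 365 days.
Nov 1, 1782 → Nov 1, 1783: 365 days.
Nov 1, 1783 → Nov 1, 1784: 366 days (Feb 29, 1784 is in that span).
Nov 1, 1784 → Nov 1, 1785: 365 days.
Nov 1, 1785 → Nov 1, 1786: 365 days.
Nov 1, 1786 → Nov 1, 1787: 365 days.
Nov 1, 1787 → Nov 1, 1788: 366 days (Feb 29, 1788 is in that span).
Nov 1, 1788 → Nov 1, 1789: 365 days.
Nov 1, 1789 → Nov 1, 1790: 365 days.
Nov 1, 1790 → Nov 1, 1791: 365 days.
Nov 1, 1791 → Nov 1, 1792: 366 days (Feb 29, 1792 is in that span).
Nov 1, 1792 → Nov 1, 1793: 365 days.
Nov 1, 1793 → Nov 1, 1794: 365 days.
Nov 1, 1794 → Nov 1, 1795: 365 days.
Nov 1, 1795 → Dec 1, 1795: 30 days (November has 30).
Dec 1, 1795 → Jan 1, 1796: 31 days (December has 31).
Jan 1, 1796 → Feb 1, 1796: 31 days (January has 31).
Feb 1, 1796 → Mar 1, 1796: 29 days (February has 29).
Mar 1, 1796 → Apr 1, 1796: 31 days (March has 31).
Apr 1, 1796 → May 1, 1796: 30 days (April has 30).
May 1, 1796 → Jun 1, 1796: 31 days (May has 31).
Jun 1, 1796 → Jul 1, 1796: 30 days (June has 30).
Jul 1, 1796 → Aug 1, 1796: 31 days (July has 31).
Aug 1, 1796 → Aug 11, 1796: 10 days.
Total: 6128 days.

6128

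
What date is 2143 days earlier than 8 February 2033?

March 29, 2027

−366 (one year; includes Feb 29, 2032) → Feb 8, 2032 (1777 left).
−365 (one year) → Feb 8, 2031 (1412 left).
−365 (one year) → Feb 8, 2030 (1047 left).
−365 (one year) → Feb 8, 2029 (682 left).
−366 (one year; includes Feb 29, 2028) → Feb 8, 2028 (316 left).
−8 → Jan 31, 2028 (end of Jan, 31 days; 308 left).
−31 → Dec 31, 2027 (end of Dec, 31 days; 277 left).
−31 → Nov 30, 2027 (end of Nov, 30 days; 246 left).
−30 → Oct 31, 2027 (end of Oct, 31 days; 216 left).
−31 → Sep 30, 2027 (end of Sep, 30 days; 185 left).
−30 → Aug 31, 2027 (end of Aug, 31 days; 155 left).
−31 → Jul 31, 2027 (end of Jul, 31 days; 124 left).
−31 → Jun 30, 2027 (end of Jun, 30 days; 93 left).
−30 → May 31, 2027 (end of May, 31 days; 63 left).
−31 → Apr 30, 2027 (end of Apr, 30 days; 32 left).
−30 → Mar 31, 2027 (end of Mar, 31 days; 2 left).
−2 → Mar 29, 2027.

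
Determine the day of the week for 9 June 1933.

Friday

January 1, 1933 is a Sunday.
Jan 1, 1933 → Feb 1, 1933: 31 days (January has 31).
Feb 1, 1933 → Mar 1, 1933: 28 days (February has 28).
Mar 1, 1933 → Apr 1, 1933: 31 days (March has 31).
Apr 1, 1933 → May 1, 1933: 30 days (April has 30).
May 1, 1933 → Jun 1, 1933: 31 days (May has 31).
Jun 1, 1933 → Jun 9, 1933: 8 days.
Total: 159 days.
159 mod 7 = 5, so Sunday + 5 = Friday.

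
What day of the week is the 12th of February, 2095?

Doomsday rule: the anchor day for the 2000s is Tuesday. For year 95: 95÷12 = 7 r 11, and 11÷4 = 2, so 7+11+2 = 20.
Tuesday + 20 ≡ Monday — that's 2095's doomsday.
In February the doomsday date is Feb 28 (2095 is not a leap year).
Feb 12 is 16 days before Feb 28; 16 mod 7 = 2, so Monday − 2 = Saturday.

Saturday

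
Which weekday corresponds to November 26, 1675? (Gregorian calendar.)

Doomsday rule: the anchor day for the 1600s is Tuesday. For year 75: 75÷12 = 6 r 3, and 3÷4 = 0, so 6+3+0 = 9.
Tuesday + 9 ≡ Thursday — that's 1675's doomsday.
In November the doomsday date is Nov 7.
Nov 26 is 19 days after Nov 7; 19 mod 7 = 5, so Thursday + 5 = Tuesday.

Tuesday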